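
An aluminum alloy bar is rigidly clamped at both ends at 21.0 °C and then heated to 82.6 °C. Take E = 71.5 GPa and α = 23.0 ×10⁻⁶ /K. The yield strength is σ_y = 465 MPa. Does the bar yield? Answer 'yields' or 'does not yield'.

ΔT = 61.60 K. Constrained thermal stress σ = E·α·ΔT = 71.50×10³ MPa × 23.0×10⁻⁶ × 61.60 = 101 MPa (compressive).
Compare to σ_y = 465 MPa: σ < σ_y, so it does not yield.

does not yield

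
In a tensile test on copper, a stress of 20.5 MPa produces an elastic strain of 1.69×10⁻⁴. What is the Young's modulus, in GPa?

E = σ/ε = 20.5 MPa / 1.69×10⁻⁴ = 121300 MPa = 121 GPa.

121 GPa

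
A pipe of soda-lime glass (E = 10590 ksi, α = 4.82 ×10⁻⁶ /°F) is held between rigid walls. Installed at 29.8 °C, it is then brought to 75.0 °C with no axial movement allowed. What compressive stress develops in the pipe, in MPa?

E = 10590 ksi = 73.02 GPa.
α = 4.82×10⁻⁶/°F × 9/5 = 8.68×10⁻⁶/K.
ΔT = 45.20 K. Constrained thermal stress σ = E·α·ΔT = 73.02×10³ MPa × 8.68×10⁻⁶ × 45.20 = 28.6 MPa (compressive).

28.6 MPa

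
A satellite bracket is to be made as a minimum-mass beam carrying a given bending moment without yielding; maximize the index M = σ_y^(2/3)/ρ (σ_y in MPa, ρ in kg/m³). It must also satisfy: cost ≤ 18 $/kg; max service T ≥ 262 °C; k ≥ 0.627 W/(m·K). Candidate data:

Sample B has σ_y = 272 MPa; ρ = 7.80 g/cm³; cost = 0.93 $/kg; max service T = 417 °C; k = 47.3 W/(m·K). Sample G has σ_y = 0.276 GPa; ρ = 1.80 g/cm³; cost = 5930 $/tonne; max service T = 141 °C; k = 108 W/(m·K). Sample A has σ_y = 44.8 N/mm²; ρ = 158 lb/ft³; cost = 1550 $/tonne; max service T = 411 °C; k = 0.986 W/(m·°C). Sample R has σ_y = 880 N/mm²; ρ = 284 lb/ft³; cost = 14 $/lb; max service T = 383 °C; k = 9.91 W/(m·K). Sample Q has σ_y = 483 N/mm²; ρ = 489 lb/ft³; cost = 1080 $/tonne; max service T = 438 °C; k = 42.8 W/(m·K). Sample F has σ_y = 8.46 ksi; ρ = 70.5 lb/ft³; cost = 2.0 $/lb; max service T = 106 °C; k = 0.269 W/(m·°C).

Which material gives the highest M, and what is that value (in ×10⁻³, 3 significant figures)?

Screen on constraints: cost ≤ 18 $/kg; max service T ≥ 262 °C; k ≥ 0.627 W/(m·K). Survivors: sample B, sample A, sample Q.
In SI units:
  sample B: σ_y = 272.0 MPa, ρ = 7800 kg/m³
  sample A: σ_y = 44.80 MPa, ρ = 2531 kg/m³
  sample Q: σ_y = 483.0 MPa, ρ = 7833 kg/m³
  sample Q: M = 7.86×10⁻³
  sample B: M = 5.38×10⁻³
  sample A: M = 4.98×10⁻³
Sample Q has the largest M.

sample Q, M = 7.86×10⁻³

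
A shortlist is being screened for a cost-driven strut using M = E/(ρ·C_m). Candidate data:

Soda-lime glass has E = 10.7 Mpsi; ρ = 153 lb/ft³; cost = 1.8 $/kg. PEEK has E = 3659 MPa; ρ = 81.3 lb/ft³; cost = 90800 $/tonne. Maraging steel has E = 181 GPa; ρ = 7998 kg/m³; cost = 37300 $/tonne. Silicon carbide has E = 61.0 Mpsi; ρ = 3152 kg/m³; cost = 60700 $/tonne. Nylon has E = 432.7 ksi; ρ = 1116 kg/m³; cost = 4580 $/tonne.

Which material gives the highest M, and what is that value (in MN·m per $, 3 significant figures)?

Normalizing units and computing the index:
  soda-lime glass: E = 73.77 GPa, ρ = 2451 kg/m³, cost = 1.800 $/kg
  PEEK: E = 3.659 GPa, ρ = 1302 kg/m³, cost = 90.80 $/kg
  maraging steel: E = 181.0 GPa, ρ = 7998 kg/m³, cost = 37.30 $/kg
  silicon carbide: E = 420.6 GPa, ρ = 3152 kg/m³, cost = 60.70 $/kg
  nylon: E = 2.983 GPa, ρ = 1116 kg/m³, cost = 4.580 $/kg
  soda-lime glass: M = 16.7 MN·m per $
  silicon carbide: M = 2.20 MN·m per $
  maraging steel: M = 0.607 MN·m per $
  nylon: M = 0.584 MN·m per $
  PEEK: M = 0.0309 MN·m per $
Soda-lime glass ranks first.

soda-lime glass, M = 16.7 MN·m per $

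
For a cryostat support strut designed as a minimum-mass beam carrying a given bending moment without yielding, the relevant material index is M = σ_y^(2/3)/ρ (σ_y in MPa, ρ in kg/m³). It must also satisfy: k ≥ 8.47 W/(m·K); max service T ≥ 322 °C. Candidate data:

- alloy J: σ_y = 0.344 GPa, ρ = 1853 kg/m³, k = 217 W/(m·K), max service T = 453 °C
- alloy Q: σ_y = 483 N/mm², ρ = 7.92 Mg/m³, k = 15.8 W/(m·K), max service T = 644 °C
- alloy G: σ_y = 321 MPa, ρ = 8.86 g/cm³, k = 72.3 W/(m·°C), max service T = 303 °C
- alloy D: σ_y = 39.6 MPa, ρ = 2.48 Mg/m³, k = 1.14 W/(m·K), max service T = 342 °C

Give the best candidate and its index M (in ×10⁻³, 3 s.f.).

Screen on constraints: k ≥ 8.47 W/(m·K); max service T ≥ 322 °C. Survivors: alloy J, alloy Q.
Putting every candidate on a common basis:
  alloy J: σ_y = 344.0 MPa, ρ = 1853 kg/m³
  alloy Q: σ_y = 483.0 MPa, ρ = 7920 kg/m³
  alloy J: M = 26.5×10⁻³
  alloy Q: M = 7.77×10⁻³
The maximum is for alloy J.

alloy J, M = 26.5×10⁻³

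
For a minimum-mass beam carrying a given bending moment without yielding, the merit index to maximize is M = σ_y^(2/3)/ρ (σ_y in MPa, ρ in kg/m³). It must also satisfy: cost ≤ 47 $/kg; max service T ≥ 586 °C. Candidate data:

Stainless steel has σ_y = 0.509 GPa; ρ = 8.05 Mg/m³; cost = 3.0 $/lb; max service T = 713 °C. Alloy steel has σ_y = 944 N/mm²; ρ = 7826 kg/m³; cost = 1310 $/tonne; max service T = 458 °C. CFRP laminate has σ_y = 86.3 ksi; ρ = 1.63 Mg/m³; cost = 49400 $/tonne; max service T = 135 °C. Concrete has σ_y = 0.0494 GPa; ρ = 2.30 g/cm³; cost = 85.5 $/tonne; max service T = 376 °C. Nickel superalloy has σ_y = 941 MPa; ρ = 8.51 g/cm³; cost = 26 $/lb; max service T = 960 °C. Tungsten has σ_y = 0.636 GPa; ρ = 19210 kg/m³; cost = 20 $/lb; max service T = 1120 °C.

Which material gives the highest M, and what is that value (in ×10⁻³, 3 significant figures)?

Screen on constraints: cost ≤ 47 $/kg; max service T ≥ 586 °C. Survivors: stainless steel, tungsten.
Normalizing units and computing the index:
  stainless steel: σ_y = 509.0 MPa, ρ = 8050 kg/m³
  tungsten: σ_y = 636.0 MPa, ρ = 19210 kg/m³
  stainless steel: M = 7.92×10⁻³
  tungsten: M = 3.85×10⁻³
Stainless steel has the largest M.

stainless steel, M = 7.92×10⁻³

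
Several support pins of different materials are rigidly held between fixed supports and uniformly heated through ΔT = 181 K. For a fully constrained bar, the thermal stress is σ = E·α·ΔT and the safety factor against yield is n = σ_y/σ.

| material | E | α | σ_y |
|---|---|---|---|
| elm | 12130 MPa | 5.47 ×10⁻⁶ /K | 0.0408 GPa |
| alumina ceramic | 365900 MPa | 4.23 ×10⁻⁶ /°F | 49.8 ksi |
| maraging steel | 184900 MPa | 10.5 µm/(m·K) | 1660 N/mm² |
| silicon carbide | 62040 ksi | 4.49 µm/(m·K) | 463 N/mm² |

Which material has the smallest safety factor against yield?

Per material, after unit conversion:
  elm: E = 12.13, α = 5.47, σ_y = 40.80 → σ = 12.0 MPa, n = 3.40
  alumina ceramic: E = 365.9, α = 7.61, σ_y = 343.4 → σ = 504 MPa, n = 0.681
  maraging steel: E = 184.9, α = 10.5, σ_y = 1660 → σ = 351 MPa, n = 4.72
  silicon carbide: E = 427.8, α = 4.49, σ_y = 463.0 → σ = 348 MPa, n = 1.33
The minimum is alumina ceramic at n = 0.681.

alumina ceramic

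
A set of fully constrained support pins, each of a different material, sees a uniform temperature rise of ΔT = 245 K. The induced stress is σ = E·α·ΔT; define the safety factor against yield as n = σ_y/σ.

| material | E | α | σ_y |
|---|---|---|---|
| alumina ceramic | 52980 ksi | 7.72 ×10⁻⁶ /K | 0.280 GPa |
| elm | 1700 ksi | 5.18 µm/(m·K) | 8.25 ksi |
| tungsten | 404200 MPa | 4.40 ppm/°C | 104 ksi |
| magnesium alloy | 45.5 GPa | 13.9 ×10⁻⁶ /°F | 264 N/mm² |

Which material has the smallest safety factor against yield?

In consistent units (E in GPa, α in ×10⁻⁶/K, σ_y in MPa):
  alumina ceramic: E = 365.3, α = 7.72, σ_y = 280.0 → σ = 691 MPa, n = 0.405
  elm: E = 11.72, α = 5.18, σ_y = 56.88 → σ = 14.9 MPa, n = 3.82
  tungsten: E = 404.2, α = 4.40, σ_y = 717.1 → σ = 436 MPa, n = 1.65
  magnesium alloy: E = 45.50, α = 25.0, σ_y = 264.0 → σ = 279 MPa, n = 0.947
The minimum is alumina ceramic at n = 0.405.

alumina ceramic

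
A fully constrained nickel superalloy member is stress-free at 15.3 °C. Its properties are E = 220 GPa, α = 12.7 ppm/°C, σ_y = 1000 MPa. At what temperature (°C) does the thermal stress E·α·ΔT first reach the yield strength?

373 °C

E·α·ΔT = 1000 MPa ⇒ ΔT = 1000 / (220.0×10³ × 12.7×10⁻⁶) = 357.9 K.
T = 15.3 + 357.9 = 373.2 °C.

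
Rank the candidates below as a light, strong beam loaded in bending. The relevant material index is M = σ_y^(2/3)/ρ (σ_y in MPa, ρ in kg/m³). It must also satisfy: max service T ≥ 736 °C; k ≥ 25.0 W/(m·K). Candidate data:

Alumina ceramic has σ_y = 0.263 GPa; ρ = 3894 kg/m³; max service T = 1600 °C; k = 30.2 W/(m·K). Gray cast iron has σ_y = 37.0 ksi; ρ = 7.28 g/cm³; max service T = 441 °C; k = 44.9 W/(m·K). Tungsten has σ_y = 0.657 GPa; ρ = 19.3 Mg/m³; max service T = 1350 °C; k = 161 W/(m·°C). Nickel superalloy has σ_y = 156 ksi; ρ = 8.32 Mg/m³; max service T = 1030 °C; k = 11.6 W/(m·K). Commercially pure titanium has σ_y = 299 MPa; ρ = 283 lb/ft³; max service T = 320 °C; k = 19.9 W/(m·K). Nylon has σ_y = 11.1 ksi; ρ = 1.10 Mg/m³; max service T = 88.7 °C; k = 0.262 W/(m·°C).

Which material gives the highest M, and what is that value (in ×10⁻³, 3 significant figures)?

Screen on constraints: max service T ≥ 736 °C; k ≥ 25.0 W/(m·K). Survivors: alumina ceramic, tungsten.
Normalizing units and computing the index:
  alumina ceramic: σ_y = 263.0 MPa, ρ = 3894 kg/m³
  tungsten: σ_y = 657.0 MPa, ρ = 19300 kg/m³
  alumina ceramic: M = 10.5×10⁻³
  tungsten: M = 3.92×10⁻³
Alumina ceramic ranks first.

alumina ceramic, M = 10.5×10⁻³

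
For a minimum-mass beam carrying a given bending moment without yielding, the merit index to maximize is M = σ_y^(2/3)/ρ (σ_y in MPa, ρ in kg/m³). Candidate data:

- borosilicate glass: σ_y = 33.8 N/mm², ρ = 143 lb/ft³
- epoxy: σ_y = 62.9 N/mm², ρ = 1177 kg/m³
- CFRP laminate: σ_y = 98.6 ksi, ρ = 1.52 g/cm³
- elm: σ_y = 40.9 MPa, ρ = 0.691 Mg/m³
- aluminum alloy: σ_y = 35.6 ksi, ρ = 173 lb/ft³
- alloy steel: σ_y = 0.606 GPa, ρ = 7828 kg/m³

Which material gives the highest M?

In SI units:
  borosilicate glass: σ_y = 33.80 MPa, ρ = 2291 kg/m³
  epoxy: σ_y = 62.90 MPa, ρ = 1177 kg/m³
  CFRP laminate: σ_y = 679.8 MPa, ρ = 1520 kg/m³
  elm: σ_y = 40.90 MPa, ρ = 691.0 kg/m³
  aluminum alloy: σ_y = 245.5 MPa, ρ = 2771 kg/m³
  alloy steel: σ_y = 606.0 MPa, ρ = 7828 kg/m³
  CFRP laminate: M = 50.9×10⁻³
  elm: M = 17.2×10⁻³
  aluminum alloy: M = 14.1×10⁻³
  epoxy: M = 13.4×10⁻³
  alloy steel: M = 9.15×10⁻³
  borosilicate glass: M = 4.56×10⁻³
CFRP laminate has the largest M.

CFRP laminate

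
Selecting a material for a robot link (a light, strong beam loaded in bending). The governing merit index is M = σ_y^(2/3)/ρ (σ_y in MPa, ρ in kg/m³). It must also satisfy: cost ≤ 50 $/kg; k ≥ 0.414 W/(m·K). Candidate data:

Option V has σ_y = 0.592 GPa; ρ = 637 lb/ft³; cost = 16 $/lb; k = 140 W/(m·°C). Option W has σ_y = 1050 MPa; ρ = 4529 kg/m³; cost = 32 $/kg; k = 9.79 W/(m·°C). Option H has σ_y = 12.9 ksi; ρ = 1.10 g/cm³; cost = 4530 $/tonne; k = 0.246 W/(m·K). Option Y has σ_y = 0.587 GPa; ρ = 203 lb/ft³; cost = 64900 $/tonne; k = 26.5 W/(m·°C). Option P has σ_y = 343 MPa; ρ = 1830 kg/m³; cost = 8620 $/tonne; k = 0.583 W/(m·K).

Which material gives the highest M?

Screen on constraints: cost ≤ 50 $/kg; k ≥ 0.414 W/(m·K). Survivors: option V, option W, option P.
Putting every candidate on a common basis:
  option V: σ_y = 592.0 MPa, ρ = 10200 kg/m³
  option W: σ_y = 1050 MPa, ρ = 4529 kg/m³
  option P: σ_y = 343.0 MPa, ρ = 1830 kg/m³
  option P: M = 26.8×10⁻³
  option W: M = 22.8×10⁻³
  option V: M = 6.91×10⁻³
The maximum is for option P.

option P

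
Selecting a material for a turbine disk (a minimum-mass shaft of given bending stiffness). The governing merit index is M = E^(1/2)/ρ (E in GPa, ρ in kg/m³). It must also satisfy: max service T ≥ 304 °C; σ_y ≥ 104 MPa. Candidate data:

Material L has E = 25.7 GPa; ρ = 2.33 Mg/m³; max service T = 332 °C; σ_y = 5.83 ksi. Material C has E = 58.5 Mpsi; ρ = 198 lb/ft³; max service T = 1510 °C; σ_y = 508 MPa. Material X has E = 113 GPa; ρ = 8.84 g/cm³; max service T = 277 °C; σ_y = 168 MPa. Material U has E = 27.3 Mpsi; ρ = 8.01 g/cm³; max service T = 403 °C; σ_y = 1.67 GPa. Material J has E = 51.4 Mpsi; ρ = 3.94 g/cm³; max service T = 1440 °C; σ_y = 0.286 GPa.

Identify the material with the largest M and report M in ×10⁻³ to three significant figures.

material C, M = 6.33×10⁻³

Screen on constraints: max service T ≥ 304 °C; σ_y ≥ 104 MPa. Survivors: material C, material U, material J.
After converting to SI:
  material C: E = 403.3 GPa, ρ = 3172 kg/m³
  material U: E = 188.2 GPa, ρ = 8010 kg/m³
  material J: E = 354.4 GPa, ρ = 3940 kg/m³
  material C: M = 6.33×10⁻³
  material J: M = 4.78×10⁻³
  material U: M = 1.71×10⁻³
Highest index: material C.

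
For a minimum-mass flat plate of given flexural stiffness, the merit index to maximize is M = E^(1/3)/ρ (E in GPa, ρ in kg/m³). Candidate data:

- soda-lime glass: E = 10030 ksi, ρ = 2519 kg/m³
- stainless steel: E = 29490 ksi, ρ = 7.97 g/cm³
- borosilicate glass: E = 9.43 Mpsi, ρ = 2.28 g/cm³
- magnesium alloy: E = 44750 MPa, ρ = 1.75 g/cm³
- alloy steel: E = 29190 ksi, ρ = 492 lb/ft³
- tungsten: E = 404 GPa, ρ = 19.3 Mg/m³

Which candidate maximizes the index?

magnesium alloy

In SI units:
  soda-lime glass: E = 69.15 GPa, ρ = 2519 kg/m³
  stainless steel: E = 203.3 GPa, ρ = 7970 kg/m³
  borosilicate glass: E = 65.02 GPa, ρ = 2280 kg/m³
  magnesium alloy: E = 44.75 GPa, ρ = 1750 kg/m³
  alloy steel: E = 201.3 GPa, ρ = 7881 kg/m³
  tungsten: E = 404.0 GPa, ρ = 19300 kg/m³
  magnesium alloy: M = 2.03×10⁻³
  borosilicate glass: M = 1.76×10⁻³
  soda-lime glass: M = 1.63×10⁻³
  alloy steel: M = 0.744×10⁻³
  stainless steel: M = 0.738×10⁻³
  tungsten: M = 0.383×10⁻³
Highest index: magnesium alloy.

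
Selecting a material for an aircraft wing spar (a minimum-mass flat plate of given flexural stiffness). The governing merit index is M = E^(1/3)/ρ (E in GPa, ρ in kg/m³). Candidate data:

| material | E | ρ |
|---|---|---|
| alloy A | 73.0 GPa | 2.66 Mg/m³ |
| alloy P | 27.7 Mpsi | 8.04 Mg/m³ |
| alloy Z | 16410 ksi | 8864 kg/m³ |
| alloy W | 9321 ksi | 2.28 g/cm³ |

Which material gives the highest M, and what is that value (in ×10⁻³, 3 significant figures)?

alloy W, M = 1.76×10⁻³

Putting every candidate on a common basis:
  alloy A: E = 73.00 GPa, ρ = 2660 kg/m³
  alloy P: E = 191.0 GPa, ρ = 8040 kg/m³
  alloy Z: E = 113.1 GPa, ρ = 8864 kg/m³
  alloy W: E = 64.27 GPa, ρ = 2280 kg/m³
  alloy W: M = 1.76×10⁻³
  alloy A: M = 1.57×10⁻³
  alloy P: M = 0.716×10⁻³
  alloy Z: M = 0.546×10⁻³
Highest index: alloy W.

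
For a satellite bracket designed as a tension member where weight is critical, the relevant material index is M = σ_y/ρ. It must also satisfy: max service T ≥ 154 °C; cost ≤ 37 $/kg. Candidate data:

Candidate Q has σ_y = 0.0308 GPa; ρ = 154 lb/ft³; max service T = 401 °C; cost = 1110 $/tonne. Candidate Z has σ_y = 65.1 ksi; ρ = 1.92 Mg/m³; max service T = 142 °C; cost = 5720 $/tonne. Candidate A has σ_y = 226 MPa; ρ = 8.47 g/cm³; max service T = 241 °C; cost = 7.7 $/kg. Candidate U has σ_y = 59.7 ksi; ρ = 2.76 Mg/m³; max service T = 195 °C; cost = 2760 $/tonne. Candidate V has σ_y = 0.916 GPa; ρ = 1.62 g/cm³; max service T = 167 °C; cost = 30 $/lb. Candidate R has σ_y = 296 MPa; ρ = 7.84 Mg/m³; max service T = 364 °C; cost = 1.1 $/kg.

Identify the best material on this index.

Screen on constraints: max service T ≥ 154 °C; cost ≤ 37 $/kg. Survivors: candidate Q, candidate A, candidate U, candidate R.
After converting to SI:
  candidate Q: σ_y = 30.80 MPa, ρ = 2467 kg/m³
  candidate A: σ_y = 226.0 MPa, ρ = 8470 kg/m³
  candidate U: σ_y = 411.6 MPa, ρ = 2760 kg/m³
  candidate R: σ_y = 296.0 MPa, ρ = 7840 kg/m³
  candidate U: M = 149 kN·m/kg
  candidate R: M = 37.8 kN·m/kg
  candidate A: M = 26.7 kN·m/kg
  candidate Q: M = 12.5 kN·m/kg
Candidate U has the largest M.

candidate U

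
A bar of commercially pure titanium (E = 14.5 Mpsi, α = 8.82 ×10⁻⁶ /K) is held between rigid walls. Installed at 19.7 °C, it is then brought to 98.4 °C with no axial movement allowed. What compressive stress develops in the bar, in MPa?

E = 14.5 Mpsi = 99.97 GPa.
ΔT = 78.70 K. Constrained thermal stress σ = E·α·ΔT = 99.97×10³ MPa × 8.82×10⁻⁶ × 78.70 = 69.4 MPa (compressive).

69.4 MPa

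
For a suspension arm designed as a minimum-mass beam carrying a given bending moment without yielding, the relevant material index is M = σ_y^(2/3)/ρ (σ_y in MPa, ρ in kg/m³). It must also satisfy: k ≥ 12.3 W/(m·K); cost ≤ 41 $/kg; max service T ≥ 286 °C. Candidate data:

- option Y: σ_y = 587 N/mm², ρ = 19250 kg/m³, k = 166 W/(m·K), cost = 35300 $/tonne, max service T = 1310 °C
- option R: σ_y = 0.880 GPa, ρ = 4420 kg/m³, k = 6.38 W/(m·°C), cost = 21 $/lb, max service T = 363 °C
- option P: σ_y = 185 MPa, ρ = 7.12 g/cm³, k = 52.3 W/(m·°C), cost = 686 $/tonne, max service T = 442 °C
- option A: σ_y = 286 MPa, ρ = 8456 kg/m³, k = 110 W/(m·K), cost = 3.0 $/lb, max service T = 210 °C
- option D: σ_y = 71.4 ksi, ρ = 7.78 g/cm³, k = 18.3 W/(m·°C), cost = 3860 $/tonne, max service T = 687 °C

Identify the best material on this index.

option D

Screen on constraints: k ≥ 12.3 W/(m·K); cost ≤ 41 $/kg; max service T ≥ 286 °C. Survivors: option Y, option P, option D.
Convert each candidate to consistent units, then evaluate M:
  option Y: σ_y = 587.0 MPa, ρ = 19250 kg/m³
  option P: σ_y = 185.0 MPa, ρ = 7120 kg/m³
  option D: σ_y = 492.3 MPa, ρ = 7780 kg/m³
  option D: M = 8.01×10⁻³
  option P: M = 4.56×10⁻³
  option Y: M = 3.64×10⁻³
The maximum is for option D.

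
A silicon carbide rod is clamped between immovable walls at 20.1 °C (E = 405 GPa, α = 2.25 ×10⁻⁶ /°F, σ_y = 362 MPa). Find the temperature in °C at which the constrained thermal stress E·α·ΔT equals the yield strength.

α = 2.25×10⁻⁶/°F × 9/5 = 4.05×10⁻⁶/K.
E·α·ΔT = 362.0 MPa ⇒ ΔT = 362.0 / (405.0×10³ × 4.05×10⁻⁶) = 220.7 K.
T = 20.1 + 220.7 = 240.8 °C.

241 °C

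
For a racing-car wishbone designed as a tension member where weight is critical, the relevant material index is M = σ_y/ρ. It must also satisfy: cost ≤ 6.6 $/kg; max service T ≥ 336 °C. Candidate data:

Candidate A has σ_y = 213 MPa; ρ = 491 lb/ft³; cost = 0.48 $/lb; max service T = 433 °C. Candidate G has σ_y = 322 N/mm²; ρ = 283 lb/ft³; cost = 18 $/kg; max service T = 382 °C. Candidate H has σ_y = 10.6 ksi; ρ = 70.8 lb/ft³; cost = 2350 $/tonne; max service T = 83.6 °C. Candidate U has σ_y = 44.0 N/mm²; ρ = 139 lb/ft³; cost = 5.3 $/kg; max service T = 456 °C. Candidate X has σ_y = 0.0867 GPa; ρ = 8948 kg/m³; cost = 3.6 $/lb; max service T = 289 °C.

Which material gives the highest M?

candidate A

Screen on constraints: cost ≤ 6.6 $/kg; max service T ≥ 336 °C. Survivors: candidate A, candidate U.
In SI units:
  candidate A: σ_y = 213.0 MPa, ρ = 7865 kg/m³
  candidate U: σ_y = 44.00 MPa, ρ = 2227 kg/m³
  candidate A: M = 27.1 kN·m/kg
  candidate U: M = 19.8 kN·m/kg
Highest index: candidate A.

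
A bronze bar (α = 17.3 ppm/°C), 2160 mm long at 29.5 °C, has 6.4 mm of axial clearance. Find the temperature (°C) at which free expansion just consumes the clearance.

α·L₀·ΔT = 6.4 mm ⇒ ΔT = 6.4 / (17.3×10⁻⁶ × 2160.0) = 171.3 K.
T = 29.5 + 171.3 = 200.8 °C.

201 °C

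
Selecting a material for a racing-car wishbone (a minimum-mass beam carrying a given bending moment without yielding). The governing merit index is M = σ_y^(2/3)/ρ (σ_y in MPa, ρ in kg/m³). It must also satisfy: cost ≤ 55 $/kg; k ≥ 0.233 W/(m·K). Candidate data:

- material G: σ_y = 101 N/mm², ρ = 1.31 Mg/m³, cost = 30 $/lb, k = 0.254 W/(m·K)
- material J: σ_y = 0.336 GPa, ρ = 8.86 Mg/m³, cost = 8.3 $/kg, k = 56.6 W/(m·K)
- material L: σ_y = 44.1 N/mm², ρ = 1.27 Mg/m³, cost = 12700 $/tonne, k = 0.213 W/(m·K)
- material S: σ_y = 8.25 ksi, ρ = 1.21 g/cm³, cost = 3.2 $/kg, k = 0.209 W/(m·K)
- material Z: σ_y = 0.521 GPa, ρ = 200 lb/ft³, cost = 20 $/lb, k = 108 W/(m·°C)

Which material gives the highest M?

Screen on constraints: cost ≤ 55 $/kg; k ≥ 0.233 W/(m·K). Survivors: material J, material Z.
In SI units:
  material J: σ_y = 336.0 MPa, ρ = 8860 kg/m³
  material Z: σ_y = 521.0 MPa, ρ = 3204 kg/m³
  material Z: M = 20.2×10⁻³
  material J: M = 5.45×10⁻³
The maximum is for material Z.

material Z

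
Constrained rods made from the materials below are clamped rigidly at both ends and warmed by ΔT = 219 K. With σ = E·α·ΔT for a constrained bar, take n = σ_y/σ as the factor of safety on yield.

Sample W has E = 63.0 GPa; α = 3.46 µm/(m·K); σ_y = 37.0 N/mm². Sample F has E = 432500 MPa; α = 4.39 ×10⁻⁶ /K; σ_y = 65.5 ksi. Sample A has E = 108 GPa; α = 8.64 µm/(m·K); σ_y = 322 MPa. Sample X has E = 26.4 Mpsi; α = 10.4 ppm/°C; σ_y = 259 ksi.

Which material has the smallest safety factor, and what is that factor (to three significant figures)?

sample W, n = 0.775

Converting E to GPa, α to ×10⁻⁶/K, σ_y to MPa, then σ and n for each:
  sample W: E = 63.00, α = 3.46, σ_y = 37.00 → σ = 47.7 MPa, n = 0.775
  sample F: E = 432.5, α = 4.39, σ_y = 451.6 → σ = 416 MPa, n = 1.09
  sample A: E = 108.0, α = 8.64, σ_y = 322.0 → σ = 204 MPa, n = 1.58
  sample X: E = 182.0, α = 10.4, σ_y = 1786 → σ = 415 MPa, n = 4.31
Sample W has the lowest safety factor, n = 0.775.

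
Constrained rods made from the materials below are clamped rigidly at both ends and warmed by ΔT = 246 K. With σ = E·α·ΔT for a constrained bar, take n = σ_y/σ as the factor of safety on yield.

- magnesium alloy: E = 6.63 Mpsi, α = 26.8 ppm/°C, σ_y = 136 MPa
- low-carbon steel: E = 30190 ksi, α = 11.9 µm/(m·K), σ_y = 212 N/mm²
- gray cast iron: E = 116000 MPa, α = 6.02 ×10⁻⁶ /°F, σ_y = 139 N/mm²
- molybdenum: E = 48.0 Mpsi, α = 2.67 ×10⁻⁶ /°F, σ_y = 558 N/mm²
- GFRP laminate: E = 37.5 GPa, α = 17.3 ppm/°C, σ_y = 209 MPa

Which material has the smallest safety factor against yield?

Converting E to GPa, α to ×10⁻⁶/K, σ_y to MPa, then σ and n for each:
  magnesium alloy: E = 45.71, α = 26.8, σ_y = 136.0 → σ = 301 MPa, n = 0.451
  low-carbon steel: E = 208.2, α = 11.9, σ_y = 212.0 → σ = 609 MPa, n = 0.348
  gray cast iron: E = 116.0, α = 10.8, σ_y = 139.0 → σ = 309 MPa, n = 0.450
  molybdenum: E = 330.9, α = 4.81, σ_y = 558.0 → σ = 391 MPa, n = 1.43
  GFRP laminate: E = 37.50, α = 17.3, σ_y = 209.0 → σ = 160 MPa, n = 1.31
Smallest n: low-carbon steel with n = 0.348.

low-carbon steel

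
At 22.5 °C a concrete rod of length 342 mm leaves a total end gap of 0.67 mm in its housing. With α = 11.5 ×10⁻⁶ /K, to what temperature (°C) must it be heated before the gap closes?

193 °C

α·L₀·ΔT = 0.67 mm ⇒ ΔT = 0.67 / (11.5×10⁻⁶ × 342.0) = 170.4 K.
T = 22.5 + 170.4 = 192.9 °C.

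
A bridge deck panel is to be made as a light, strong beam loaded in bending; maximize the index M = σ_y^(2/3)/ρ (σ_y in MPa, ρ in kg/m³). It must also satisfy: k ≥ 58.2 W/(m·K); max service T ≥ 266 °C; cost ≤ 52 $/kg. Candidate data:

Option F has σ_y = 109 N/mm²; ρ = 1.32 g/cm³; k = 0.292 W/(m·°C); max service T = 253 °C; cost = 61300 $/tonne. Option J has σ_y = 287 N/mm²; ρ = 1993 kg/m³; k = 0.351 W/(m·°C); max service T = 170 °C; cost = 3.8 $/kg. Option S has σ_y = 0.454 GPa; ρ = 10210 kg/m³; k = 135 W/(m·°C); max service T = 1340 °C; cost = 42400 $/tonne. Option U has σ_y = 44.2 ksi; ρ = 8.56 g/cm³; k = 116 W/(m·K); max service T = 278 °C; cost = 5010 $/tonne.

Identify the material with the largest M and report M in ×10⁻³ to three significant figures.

Screen on constraints: k ≥ 58.2 W/(m·K); max service T ≥ 266 °C; cost ≤ 52 $/kg. Survivors: option S, option U.
Normalizing units and computing the index:
  option S: σ_y = 454.0 MPa, ρ = 10210 kg/m³
  option U: σ_y = 304.7 MPa, ρ = 8560 kg/m³
  option S: M = 5.79×10⁻³
  option U: M = 5.29×10⁻³
Option S ranks first.

option S, M = 5.79×10⁻³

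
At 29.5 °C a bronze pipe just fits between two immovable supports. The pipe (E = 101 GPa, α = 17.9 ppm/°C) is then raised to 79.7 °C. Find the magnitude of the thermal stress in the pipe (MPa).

ΔT = 50.20 K. Constrained thermal stress σ = E·α·ΔT = 101.0×10³ MPa × 17.9×10⁻⁶ × 50.20 = 90.8 MPa (compressive).

90.8 MPa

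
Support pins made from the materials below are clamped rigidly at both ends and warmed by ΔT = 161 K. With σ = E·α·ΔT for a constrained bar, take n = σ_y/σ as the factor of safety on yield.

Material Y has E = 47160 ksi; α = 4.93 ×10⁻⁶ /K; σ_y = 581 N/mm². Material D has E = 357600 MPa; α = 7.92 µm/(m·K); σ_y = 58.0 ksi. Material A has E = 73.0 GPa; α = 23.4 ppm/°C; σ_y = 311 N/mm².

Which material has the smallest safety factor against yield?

material D

Converting E to GPa, α to ×10⁻⁶/K, σ_y to MPa, then σ and n for each:
  material Y: E = 325.2, α = 4.93, σ_y = 581.0 → σ = 258 MPa, n = 2.25
  material D: E = 357.6, α = 7.92, σ_y = 399.9 → σ = 456 MPa, n = 0.877
  material A: E = 73.00, α = 23.4, σ_y = 311.0 → σ = 275 MPa, n = 1.13
The minimum is material D at n = 0.877.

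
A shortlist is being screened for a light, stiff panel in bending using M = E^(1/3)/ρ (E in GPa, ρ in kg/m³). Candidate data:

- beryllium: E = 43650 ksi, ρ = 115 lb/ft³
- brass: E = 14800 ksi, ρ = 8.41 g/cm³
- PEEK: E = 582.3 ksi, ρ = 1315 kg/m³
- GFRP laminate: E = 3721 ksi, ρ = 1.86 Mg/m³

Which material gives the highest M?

Normalizing units and computing the index:
  beryllium: E = 301.0 GPa, ρ = 1842 kg/m³
  brass: E = 102.0 GPa, ρ = 8410 kg/m³
  PEEK: E = 4.015 GPa, ρ = 1315 kg/m³
  GFRP laminate: E = 25.66 GPa, ρ = 1860 kg/m³
  beryllium: M = 3.64×10⁻³
  GFRP laminate: M = 1.59×10⁻³
  PEEK: M = 1.21×10⁻³
  brass: M = 0.556×10⁻³
Highest index: beryllium.

beryllium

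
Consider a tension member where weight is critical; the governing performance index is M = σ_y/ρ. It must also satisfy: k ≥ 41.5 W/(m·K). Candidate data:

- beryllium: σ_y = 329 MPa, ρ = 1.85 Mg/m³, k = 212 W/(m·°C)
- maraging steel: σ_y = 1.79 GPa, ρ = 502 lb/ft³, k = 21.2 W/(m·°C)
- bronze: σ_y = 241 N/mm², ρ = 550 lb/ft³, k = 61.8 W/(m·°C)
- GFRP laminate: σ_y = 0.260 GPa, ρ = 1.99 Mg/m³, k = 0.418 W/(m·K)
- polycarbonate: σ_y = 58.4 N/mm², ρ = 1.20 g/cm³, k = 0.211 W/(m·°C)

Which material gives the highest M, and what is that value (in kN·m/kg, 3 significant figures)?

beryllium, M = 178 kN·m/kg

Screen on constraints: k ≥ 41.5 W/(m·K). Survivors: beryllium, bronze.
Putting every candidate on a common basis:
  beryllium: σ_y = 329.0 MPa, ρ = 1850 kg/m³
  bronze: σ_y = 241.0 MPa, ρ = 8810 kg/m³
  beryllium: M = 178 kN·m/kg
  bronze: M = 27.4 kN·m/kg
Beryllium has the largest M.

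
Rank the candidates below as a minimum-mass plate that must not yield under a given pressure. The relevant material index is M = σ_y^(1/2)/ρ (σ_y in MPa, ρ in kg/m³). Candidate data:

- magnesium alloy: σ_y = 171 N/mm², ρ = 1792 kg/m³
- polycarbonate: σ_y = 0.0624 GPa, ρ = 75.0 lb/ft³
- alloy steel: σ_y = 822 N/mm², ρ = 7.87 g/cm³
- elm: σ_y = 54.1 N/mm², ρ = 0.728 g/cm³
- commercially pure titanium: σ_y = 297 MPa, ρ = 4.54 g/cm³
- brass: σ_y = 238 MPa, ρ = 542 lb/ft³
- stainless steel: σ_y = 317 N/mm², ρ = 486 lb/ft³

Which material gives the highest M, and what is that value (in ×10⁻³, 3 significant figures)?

Normalizing units and computing the index:
  magnesium alloy: σ_y = 171.0 MPa, ρ = 1792 kg/m³
  polycarbonate: σ_y = 62.40 MPa, ρ = 1201 kg/m³
  alloy steel: σ_y = 822.0 MPa, ρ = 7870 kg/m³
  elm: σ_y = 54.10 MPa, ρ = 728.0 kg/m³
  commercially pure titanium: σ_y = 297.0 MPa, ρ = 4540 kg/m³
  brass: σ_y = 238.0 MPa, ρ = 8682 kg/m³
  stainless steel: σ_y = 317.0 MPa, ρ = 7785 kg/m³
  elm: M = 10.1×10⁻³
  magnesium alloy: M = 7.30×10⁻³
  polycarbonate: M = 6.58×10⁻³
  commercially pure titanium: M = 3.80×10⁻³
  alloy steel: M = 3.64×10⁻³
  stainless steel: M = 2.29×10⁻³
  brass: M = 1.78×10⁻³
Highest index: elm.

elm, M = 10.1×10⁻³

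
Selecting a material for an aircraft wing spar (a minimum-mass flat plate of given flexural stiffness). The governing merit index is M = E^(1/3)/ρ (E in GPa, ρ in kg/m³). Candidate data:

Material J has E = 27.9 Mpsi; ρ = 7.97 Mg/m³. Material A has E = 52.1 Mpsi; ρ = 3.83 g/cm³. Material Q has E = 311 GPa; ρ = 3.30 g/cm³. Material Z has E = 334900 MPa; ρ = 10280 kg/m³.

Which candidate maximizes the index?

Convert each candidate to consistent units, then evaluate M:
  material J: E = 192.4 GPa, ρ = 7970 kg/m³
  material A: E = 359.2 GPa, ρ = 3830 kg/m³
  material Q: E = 311.0 GPa, ρ = 3300 kg/m³
  material Z: E = 334.9 GPa, ρ = 10280 kg/m³
  material Q: M = 2.05×10⁻³
  material A: M = 1.86×10⁻³
  material J: M = 0.724×10⁻³
  material Z: M = 0.676×10⁻³
Highest index: material Q.

material Q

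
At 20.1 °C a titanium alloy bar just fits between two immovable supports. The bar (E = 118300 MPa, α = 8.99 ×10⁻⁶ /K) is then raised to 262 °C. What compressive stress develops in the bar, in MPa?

E = 118300 MPa = 118.3 GPa.
ΔT = 241.9 K. Constrained thermal stress σ = E·α·ΔT = 118.3×10³ MPa × 8.99×10⁻⁶ × 241.9 = 257 MPa (compressive).

257 MPa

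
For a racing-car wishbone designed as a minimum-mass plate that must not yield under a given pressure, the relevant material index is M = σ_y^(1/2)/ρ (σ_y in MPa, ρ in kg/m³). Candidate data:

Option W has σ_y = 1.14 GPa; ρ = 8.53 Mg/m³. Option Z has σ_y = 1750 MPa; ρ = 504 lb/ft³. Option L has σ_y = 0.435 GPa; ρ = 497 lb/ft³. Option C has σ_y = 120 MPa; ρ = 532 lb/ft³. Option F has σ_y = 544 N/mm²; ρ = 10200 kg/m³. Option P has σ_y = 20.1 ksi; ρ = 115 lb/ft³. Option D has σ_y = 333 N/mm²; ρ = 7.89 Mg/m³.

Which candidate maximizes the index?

Putting every candidate on a common basis:
  option W: σ_y = 1140 MPa, ρ = 8530 kg/m³
  option Z: σ_y = 1750 MPa, ρ = 8073 kg/m³
  option L: σ_y = 435.0 MPa, ρ = 7961 kg/m³
  option C: σ_y = 120.0 MPa, ρ = 8522 kg/m³
  option F: σ_y = 544.0 MPa, ρ = 10200 kg/m³
  option P: σ_y = 138.6 MPa, ρ = 1842 kg/m³
  option D: σ_y = 333.0 MPa, ρ = 7890 kg/m³
  option P: M = 6.39×10⁻³
  option Z: M = 5.18×10⁻³
  option W: M = 3.96×10⁻³
  option L: M = 2.62×10⁻³
  option D: M = 2.31×10⁻³
  option F: M = 2.29×10⁻³
  option C: M = 1.29×10⁻³
Option P ranks first.

option P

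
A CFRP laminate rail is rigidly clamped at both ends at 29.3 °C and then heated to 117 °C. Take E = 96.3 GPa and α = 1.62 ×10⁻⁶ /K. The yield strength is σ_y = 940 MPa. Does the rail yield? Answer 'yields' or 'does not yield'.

does not yield

ΔT = 87.70 K. Constrained thermal stress σ = E·α·ΔT = 96.30×10³ MPa × 1.62×10⁻⁶ × 87.70 = 13.7 MPa (compressive).
Compare to σ_y = 940 MPa: σ < σ_y, so it does not yield.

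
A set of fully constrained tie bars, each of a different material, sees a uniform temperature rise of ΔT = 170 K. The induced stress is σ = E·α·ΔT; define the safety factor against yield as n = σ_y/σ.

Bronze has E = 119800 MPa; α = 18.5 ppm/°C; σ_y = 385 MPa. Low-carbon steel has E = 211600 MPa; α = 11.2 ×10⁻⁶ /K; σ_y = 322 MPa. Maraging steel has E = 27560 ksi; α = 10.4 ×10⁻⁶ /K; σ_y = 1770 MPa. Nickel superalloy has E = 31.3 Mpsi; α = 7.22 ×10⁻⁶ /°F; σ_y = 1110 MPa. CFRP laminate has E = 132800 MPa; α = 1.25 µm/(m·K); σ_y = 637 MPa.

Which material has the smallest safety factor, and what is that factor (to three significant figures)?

low-carbon steel, n = 0.799

In consistent units (E in GPa, α in ×10⁻⁶/K, σ_y in MPa):
  bronze: E = 119.8, α = 18.5, σ_y = 385.0 → σ = 377 MPa, n = 1.02
  low-carbon steel: E = 211.6, α = 11.2, σ_y = 322.0 → σ = 403 MPa, n = 0.799
  maraging steel: E = 190.0, α = 10.4, σ_y = 1770 → σ = 336 MPa, n = 5.27
  nickel superalloy: E = 215.8, α = 13.0, σ_y = 1110 → σ = 477 MPa, n = 2.33
  CFRP laminate: E = 132.8, α = 1.25, σ_y = 637.0 → σ = 28.2 MPa, n = 22.6
Smallest n: low-carbon steel with n = 0.799.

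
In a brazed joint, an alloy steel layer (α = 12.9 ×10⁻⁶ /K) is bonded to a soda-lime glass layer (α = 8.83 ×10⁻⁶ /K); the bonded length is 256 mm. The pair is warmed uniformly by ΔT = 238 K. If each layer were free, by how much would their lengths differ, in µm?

248 µm

Δα = |12.9 − 8.83|×10⁻⁶/K = 4.07×10⁻⁶/K.
ΔL_mismatch = Δα·L·ΔT = 4.07×10⁻⁶ × 256.0 mm × 238.0 K = 248 µm.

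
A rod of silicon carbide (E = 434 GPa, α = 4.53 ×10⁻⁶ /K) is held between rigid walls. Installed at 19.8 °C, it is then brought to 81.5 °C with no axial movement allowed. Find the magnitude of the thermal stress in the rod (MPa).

ΔT = 61.70 K. Constrained thermal stress σ = E·α·ΔT = 434.0×10³ MPa × 4.53×10⁻⁶ × 61.70 = 121 MPa (compressive).

121 MPa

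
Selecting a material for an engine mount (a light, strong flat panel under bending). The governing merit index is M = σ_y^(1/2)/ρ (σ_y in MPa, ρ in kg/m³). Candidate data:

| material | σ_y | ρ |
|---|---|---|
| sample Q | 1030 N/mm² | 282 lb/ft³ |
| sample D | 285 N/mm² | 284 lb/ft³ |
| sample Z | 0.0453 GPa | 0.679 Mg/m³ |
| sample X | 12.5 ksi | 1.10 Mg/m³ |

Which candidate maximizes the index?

After converting to SI:
  sample Q: σ_y = 1030 MPa, ρ = 4517 kg/m³
  sample D: σ_y = 285.0 MPa, ρ = 4549 kg/m³
  sample Z: σ_y = 45.30 MPa, ρ = 679.0 kg/m³
  sample X: σ_y = 86.18 MPa, ρ = 1100 kg/m³
  sample Z: M = 9.91×10⁻³
  sample X: M = 8.44×10⁻³
  sample Q: M = 7.10×10⁻³
  sample D: M = 3.71×10⁻³
The maximum is for sample Z.

sample Z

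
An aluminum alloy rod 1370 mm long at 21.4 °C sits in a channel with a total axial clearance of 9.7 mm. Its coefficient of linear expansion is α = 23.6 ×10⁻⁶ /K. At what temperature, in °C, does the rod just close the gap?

321 °C

α·L₀·ΔT = 9.7 mm ⇒ ΔT = 9.7 / (23.6×10⁻⁶ × 1370.0) = 300.0 K.
T = 21.4 + 300.0 = 321.4 °C.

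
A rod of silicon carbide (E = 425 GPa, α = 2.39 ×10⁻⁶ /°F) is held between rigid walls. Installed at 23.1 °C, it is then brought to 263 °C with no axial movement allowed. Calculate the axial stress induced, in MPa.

α = 2.39×10⁻⁶/°F × 9/5 = 4.30×10⁻⁶/K.
ΔT = 239.9 K. Constrained thermal stress σ = E·α·ΔT = 425.0×10³ MPa × 4.30×10⁻⁶ × 239.9 = 439 MPa (compressive).

439 MPa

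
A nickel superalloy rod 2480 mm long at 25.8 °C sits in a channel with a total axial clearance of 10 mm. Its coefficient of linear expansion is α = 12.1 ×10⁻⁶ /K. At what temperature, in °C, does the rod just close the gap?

359 °C

α·L₀·ΔT = 10.0 mm ⇒ ΔT = 10.0 / (12.1×10⁻⁶ × 2480.0) = 333.2 K.
T = 25.8 + 333.2 = 359.0 °C.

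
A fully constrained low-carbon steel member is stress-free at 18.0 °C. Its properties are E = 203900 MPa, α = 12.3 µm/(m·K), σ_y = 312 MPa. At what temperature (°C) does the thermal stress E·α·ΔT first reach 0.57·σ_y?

88.9 °C

E = 203900 MPa = 203.9 GPa.
E·α·ΔT = 177.8 MPa ⇒ ΔT = 177.8 / (203.9×10³ × 12.3×10⁻⁶) = 70.91 K.
T = 18.0 + 70.91 = 88.91 °C.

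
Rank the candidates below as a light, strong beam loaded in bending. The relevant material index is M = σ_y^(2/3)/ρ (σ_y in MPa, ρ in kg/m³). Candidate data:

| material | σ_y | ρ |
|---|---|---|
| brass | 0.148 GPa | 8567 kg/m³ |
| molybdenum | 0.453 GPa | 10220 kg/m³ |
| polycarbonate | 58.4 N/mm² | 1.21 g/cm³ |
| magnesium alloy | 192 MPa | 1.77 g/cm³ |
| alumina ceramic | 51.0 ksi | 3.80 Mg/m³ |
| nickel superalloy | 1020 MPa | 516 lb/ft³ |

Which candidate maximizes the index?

After converting to SI:
  brass: σ_y = 148.0 MPa, ρ = 8567 kg/m³
  molybdenum: σ_y = 453.0 MPa, ρ = 10220 kg/m³
  polycarbonate: σ_y = 58.40 MPa, ρ = 1210 kg/m³
  magnesium alloy: σ_y = 192.0 MPa, ρ = 1770 kg/m³
  alumina ceramic: σ_y = 351.6 MPa, ρ = 3800 kg/m³
  nickel superalloy: σ_y = 1020 MPa, ρ = 8266 kg/m³
  magnesium alloy: M = 18.8×10⁻³
  alumina ceramic: M = 13.1×10⁻³
  polycarbonate: M = 12.4×10⁻³
  nickel superalloy: M = 12.3×10⁻³
  molybdenum: M = 5.77×10⁻³
  brass: M = 3.27×10⁻³
Magnesium alloy ranks first.

magnesium alloy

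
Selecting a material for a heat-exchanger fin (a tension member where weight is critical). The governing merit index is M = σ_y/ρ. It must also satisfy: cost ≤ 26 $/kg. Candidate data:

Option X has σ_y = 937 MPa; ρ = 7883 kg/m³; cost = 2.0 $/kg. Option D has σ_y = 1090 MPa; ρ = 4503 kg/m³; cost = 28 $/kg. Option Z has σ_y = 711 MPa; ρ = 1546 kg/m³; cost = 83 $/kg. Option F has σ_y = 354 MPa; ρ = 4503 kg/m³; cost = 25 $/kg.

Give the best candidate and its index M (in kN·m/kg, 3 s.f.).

option X, M = 119 kN·m/kg

Screen on constraints: cost ≤ 26 $/kg. Survivors: option X, option F.
Per-candidate index values:
  option X: M = 119 kN·m/kg
  option F: M = 78.6 kN·m/kg
Option X ranks first.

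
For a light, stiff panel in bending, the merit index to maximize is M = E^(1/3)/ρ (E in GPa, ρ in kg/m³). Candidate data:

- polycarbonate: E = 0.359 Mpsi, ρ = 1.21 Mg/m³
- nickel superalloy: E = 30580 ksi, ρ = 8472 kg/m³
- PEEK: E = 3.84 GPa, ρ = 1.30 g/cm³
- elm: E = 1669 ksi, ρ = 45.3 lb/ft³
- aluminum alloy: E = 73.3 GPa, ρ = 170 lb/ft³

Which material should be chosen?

Normalizing units and computing the index:
  polycarbonate: E = 2.475 GPa, ρ = 1210 kg/m³
  nickel superalloy: E = 210.8 GPa, ρ = 8472 kg/m³
  PEEK: E = 3.840 GPa, ρ = 1300 kg/m³
  elm: E = 11.51 GPa, ρ = 725.6 kg/m³
  aluminum alloy: E = 73.30 GPa, ρ = 2723 kg/m³
  elm: M = 3.11×10⁻³
  aluminum alloy: M = 1.54×10⁻³
  PEEK: M = 1.20×10⁻³
  polycarbonate: M = 1.12×10⁻³
  nickel superalloy: M = 0.703×10⁻³
Elm ranks first.

elm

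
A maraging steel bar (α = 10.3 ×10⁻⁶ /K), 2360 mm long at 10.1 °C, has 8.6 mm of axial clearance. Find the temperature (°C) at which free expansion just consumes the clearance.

364 °C

α·L₀·ΔT = 8.6 mm ⇒ ΔT = 8.6 / (10.3×10⁻⁶ × 2360.0) = 353.8 K.
T = 10.1 + 353.8 = 363.9 °C.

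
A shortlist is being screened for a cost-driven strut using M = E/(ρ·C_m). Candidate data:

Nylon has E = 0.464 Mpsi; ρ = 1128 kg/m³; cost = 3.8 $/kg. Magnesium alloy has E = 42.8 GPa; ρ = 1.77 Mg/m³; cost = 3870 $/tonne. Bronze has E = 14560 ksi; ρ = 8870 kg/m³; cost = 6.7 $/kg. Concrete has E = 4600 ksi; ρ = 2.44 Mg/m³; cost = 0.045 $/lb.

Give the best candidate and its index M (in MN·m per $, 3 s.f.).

concrete, M = 131 MN·m per $

Normalizing units and computing the index:
  nylon: E = 3.199 GPa, ρ = 1128 kg/m³, cost = 3.800 $/kg
  magnesium alloy: E = 42.80 GPa, ρ = 1770 kg/m³, cost = 3.870 $/kg
  bronze: E = 100.4 GPa, ρ = 8870 kg/m³, cost = 6.700 $/kg
  concrete: E = 31.72 GPa, ρ = 2440 kg/m³, cost = 0.09921 $/kg
  concrete: M = 131 MN·m per $
  magnesium alloy: M = 6.25 MN·m per $
  bronze: M = 1.69 MN·m per $
  nylon: M = 0.746 MN·m per $
Concrete has the largest M.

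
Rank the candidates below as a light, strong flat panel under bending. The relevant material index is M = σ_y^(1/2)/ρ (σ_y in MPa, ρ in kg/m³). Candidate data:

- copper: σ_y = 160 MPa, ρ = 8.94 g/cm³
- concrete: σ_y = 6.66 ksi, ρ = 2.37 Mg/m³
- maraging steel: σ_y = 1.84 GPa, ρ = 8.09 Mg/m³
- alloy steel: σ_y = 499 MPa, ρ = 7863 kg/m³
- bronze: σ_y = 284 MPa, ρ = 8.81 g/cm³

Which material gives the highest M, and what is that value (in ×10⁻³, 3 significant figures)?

maraging steel, M = 5.30×10⁻³

After converting to SI:
  copper: σ_y = 160.0 MPa, ρ = 8940 kg/m³
  concrete: σ_y = 45.92 MPa, ρ = 2370 kg/m³
  maraging steel: σ_y = 1840 MPa, ρ = 8090 kg/m³
  alloy steel: σ_y = 499.0 MPa, ρ = 7863 kg/m³
  bronze: σ_y = 284.0 MPa, ρ = 8810 kg/m³
  maraging steel: M = 5.30×10⁻³
  concrete: M = 2.86×10⁻³
  alloy steel: M = 2.84×10⁻³
  bronze: M = 1.91×10⁻³
  copper: M = 1.41×10⁻³
Maraging steel has the largest M.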